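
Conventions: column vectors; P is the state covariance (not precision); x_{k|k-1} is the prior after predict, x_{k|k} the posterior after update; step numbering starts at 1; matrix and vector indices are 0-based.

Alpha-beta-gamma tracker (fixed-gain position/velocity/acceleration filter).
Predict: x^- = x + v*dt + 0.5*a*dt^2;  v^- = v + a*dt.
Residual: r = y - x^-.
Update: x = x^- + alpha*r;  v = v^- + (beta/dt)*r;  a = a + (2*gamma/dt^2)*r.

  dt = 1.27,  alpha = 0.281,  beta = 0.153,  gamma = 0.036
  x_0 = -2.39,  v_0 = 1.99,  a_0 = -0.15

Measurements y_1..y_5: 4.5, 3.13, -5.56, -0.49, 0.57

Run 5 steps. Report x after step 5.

step 1: x_pred=0.0163  r=4.4837  x^+=1.2762  v^+=2.3397  a^+=0.0502
step 2: x_pred=4.2881  r=-1.1581  x^+=3.9626  v^+=2.2638  a^+=-0.0015
step 3: x_pred=6.8365  r=-12.3965  x^+=3.3531  v^+=0.7684  a^+=-0.5549
step 4: x_pred=3.8815  r=-4.3715  x^+=2.6531  v^+=-0.4630  a^+=-0.7501
step 5: x_pred=1.4602  r=-0.8902  x^+=1.2101  v^+=-1.5228  a^+=-0.7898

x_post = 1.2101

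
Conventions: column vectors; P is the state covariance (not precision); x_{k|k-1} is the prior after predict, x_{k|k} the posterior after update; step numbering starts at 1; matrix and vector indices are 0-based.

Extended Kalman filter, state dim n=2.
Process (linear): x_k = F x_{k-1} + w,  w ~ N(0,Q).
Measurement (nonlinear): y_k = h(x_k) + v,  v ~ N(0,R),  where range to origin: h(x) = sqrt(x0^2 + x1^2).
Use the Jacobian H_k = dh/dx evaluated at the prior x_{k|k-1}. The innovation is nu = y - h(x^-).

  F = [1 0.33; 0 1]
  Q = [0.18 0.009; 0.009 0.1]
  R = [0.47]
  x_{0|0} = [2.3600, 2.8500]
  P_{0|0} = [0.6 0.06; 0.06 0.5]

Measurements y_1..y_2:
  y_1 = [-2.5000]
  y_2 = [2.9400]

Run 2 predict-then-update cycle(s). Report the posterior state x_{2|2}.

step 1: x^-=[3.3005, 2.8500]  P^-=[0.8740 0.2340; 0.2340 0.6000]  H_jac=[0.7569 0.6536]  S=[1.4585]  K=[0.5584; 0.3903]  nu=[-6.8607]  x^+=[-0.5308, 0.1723]  P^+=[0.4192 -0.0839; -0.0839 0.3778]
step 2: x^-=[-0.4739, 0.1723]  P^-=[0.5850 0.0498; 0.0498 0.4778]  H_jac=[-0.9398 0.3417]  S=[1.0105]  K=[-0.5272; 0.1152]  nu=[2.4357]  x^+=[-1.7581, 0.4530]  P^+=[0.3041 0.1112; 0.1112 0.4644]

x_post = [-1.7581, 0.4530]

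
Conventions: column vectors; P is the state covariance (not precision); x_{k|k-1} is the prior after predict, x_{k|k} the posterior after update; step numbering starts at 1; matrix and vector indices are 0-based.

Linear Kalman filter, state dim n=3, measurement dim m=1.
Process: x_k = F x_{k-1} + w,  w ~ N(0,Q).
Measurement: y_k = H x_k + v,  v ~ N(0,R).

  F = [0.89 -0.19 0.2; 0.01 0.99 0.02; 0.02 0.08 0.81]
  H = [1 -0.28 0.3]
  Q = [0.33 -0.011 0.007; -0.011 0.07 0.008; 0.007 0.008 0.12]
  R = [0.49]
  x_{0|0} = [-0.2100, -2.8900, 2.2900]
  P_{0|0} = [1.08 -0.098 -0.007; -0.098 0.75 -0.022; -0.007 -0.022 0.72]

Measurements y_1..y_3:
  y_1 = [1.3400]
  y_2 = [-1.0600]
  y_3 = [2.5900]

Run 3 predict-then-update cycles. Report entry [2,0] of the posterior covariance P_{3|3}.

P_post[2,0] = -0.0231

step 1: x^-=[0.8202, -2.8174, 1.6195]  P^-=[1.2737 -0.2302 0.1228; -0.2302 0.8027 0.0595; 0.1228 0.0595 0.5942]  S=[2.0727]  K=[0.6634; -0.2109; 0.1372]  nu=[-0.7549]  x^+=[0.3194, -2.6582, 1.5159]  P^+=[0.3615 0.0598 -0.0659; 0.0598 0.7105 0.1195; -0.0659 0.1195 0.5552]
step 2: x^-=[1.0925, -2.5981, 1.0216]  P^-=[0.6115 -0.0648 0.0324; -0.0648 0.7725 0.1700; 0.0324 0.1700 0.5025]  S=[1.2344]  K=[0.5179; -0.1864; 0.1098]  nu=[-3.1865]  x^+=[-0.5579, -2.0043, 0.6718]  P^+=[0.2804 0.0544 -0.0378; 0.0544 0.7296 0.1953; -0.0378 0.1953 0.4876]
step 3: x^-=[0.0187, -1.9764, 0.3726]  P^-=[0.5512 -0.0588 0.0292; -0.0588 0.7941 0.2315; 0.0292 0.2315 0.4690]  S=[1.1573]  K=[0.4981; -0.1829; 0.0908]  nu=[1.9062]  x^+=[0.9682, -2.3251, 0.5458]  P^+=[0.2641 0.0467 -0.0231; 0.0467 0.7554 0.2507; -0.0231 0.2507 0.4594]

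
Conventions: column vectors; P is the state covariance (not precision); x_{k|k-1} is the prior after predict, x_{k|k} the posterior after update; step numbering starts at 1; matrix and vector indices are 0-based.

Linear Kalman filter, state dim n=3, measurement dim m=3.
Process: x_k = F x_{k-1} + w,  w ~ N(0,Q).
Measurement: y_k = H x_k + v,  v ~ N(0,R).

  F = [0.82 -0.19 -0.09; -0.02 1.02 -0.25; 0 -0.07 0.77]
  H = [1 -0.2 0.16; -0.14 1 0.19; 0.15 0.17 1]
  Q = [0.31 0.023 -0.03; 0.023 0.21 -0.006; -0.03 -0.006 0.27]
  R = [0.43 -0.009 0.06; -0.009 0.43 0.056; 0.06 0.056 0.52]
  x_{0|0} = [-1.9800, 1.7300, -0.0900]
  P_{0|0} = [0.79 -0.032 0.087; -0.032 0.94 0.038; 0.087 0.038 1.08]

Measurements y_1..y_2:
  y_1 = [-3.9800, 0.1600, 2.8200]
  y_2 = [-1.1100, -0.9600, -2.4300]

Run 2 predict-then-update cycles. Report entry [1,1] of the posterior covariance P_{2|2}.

step 1: x^-=[-1.9442, 1.8267, -0.1904]  P^-=[0.8823 -0.1941 -0.0409; -0.1941 1.2386 -0.2519; -0.0409 -0.2519 0.9108]  S=[1.4658 -0.5896 0.2704; -0.5896 1.6796 0.1411; 0.2704 0.1411 1.3787]  K=[0.6591 0.0453 -0.0915; -0.0119 0.7313 -0.1236; -0.0622 -0.1200 0.6496]  nu=[-1.6400, -1.9027, 2.9915]  x^+=[-3.3851, 0.0848, 2.0833]  P^+=[0.2997 0.0620 -0.0610; 0.0620 0.3334 -0.0900; -0.0610 -0.0900 0.3518]
step 2: x^-=[-2.9794, -0.3666, 1.5982]  P^-=[0.5130 0.0298 -0.0794; 0.0298 0.6218 -0.1688; -0.0794 -0.1688 0.4899]  S=[0.9539 -0.1935 0.1462; -0.1935 1.0113 0.0824; 0.1462 0.0824 0.9598]  K=[0.5422 0.0542 -0.0845; 0.0097 0.5901 -0.1132; -0.0640 -0.1159 0.4879]  nu=[1.5404, -1.3142, -3.5190]  x^+=[-1.9180, -0.7289, -0.0649]  P^+=[0.2483 0.0590 -0.0557; 0.0590 0.2708 -0.0801; -0.0557 -0.0801 0.2653]

P_post[1,1] = 0.2708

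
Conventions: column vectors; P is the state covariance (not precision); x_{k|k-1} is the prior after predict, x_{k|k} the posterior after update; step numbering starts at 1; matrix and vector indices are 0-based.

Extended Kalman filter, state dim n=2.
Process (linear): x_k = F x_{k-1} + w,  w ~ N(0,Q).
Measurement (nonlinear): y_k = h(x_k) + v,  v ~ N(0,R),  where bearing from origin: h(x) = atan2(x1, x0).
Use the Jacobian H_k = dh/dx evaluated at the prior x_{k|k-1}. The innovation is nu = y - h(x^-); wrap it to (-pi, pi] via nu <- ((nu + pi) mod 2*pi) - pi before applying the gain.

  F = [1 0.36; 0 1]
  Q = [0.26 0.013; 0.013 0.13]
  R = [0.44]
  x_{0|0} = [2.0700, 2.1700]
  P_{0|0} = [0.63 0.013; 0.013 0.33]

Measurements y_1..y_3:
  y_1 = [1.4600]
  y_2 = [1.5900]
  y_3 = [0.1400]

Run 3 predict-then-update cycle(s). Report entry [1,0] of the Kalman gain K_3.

K[1,0] = 0.1377

step 1: x^-=[2.8512, 2.1700]  P^-=[0.9421 0.1448; 0.1448 0.4600]  H_jac=[-0.1690 0.2221]  S=[0.4787]  K=[-0.2655; 0.1623]  nu=[0.8094]  x^+=[2.6363, 2.3013]  P^+=[0.9084 0.1654; 0.1654 0.4474]
step 2: x^-=[3.4648, 2.3013]  P^-=[1.3455 0.3395; 0.3395 0.5774]  H_jac=[-0.1330 0.2003]  S=[0.4689]  K=[-0.2367; 0.1503]  nu=[1.0037]  x^+=[3.2272, 2.4522]  P^+=[1.3192 0.3562; 0.3562 0.5668]
step 3: x^-=[4.1100, 2.4522]  P^-=[1.9091 0.5732; 0.5732 0.6968]  H_jac=[-0.1071 0.1794]  S=[0.4623]  K=[-0.2196; 0.1377]  nu=[-0.3979]  x^+=[4.1974, 2.3974]  P^+=[1.8868 0.5872; 0.5872 0.6880]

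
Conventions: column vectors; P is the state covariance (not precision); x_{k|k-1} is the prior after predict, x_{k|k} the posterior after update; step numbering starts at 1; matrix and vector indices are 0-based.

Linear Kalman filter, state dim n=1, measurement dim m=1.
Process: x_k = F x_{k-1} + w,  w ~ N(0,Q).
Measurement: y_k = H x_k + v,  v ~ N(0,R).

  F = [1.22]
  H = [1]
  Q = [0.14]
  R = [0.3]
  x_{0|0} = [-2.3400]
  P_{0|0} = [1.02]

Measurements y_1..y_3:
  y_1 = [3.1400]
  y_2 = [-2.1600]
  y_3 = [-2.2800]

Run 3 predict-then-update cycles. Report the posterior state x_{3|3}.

step 1: x^-=[-2.8548]  P^-=[1.6582]  S=[1.9582]  K=[0.8468]  nu=[5.9948]  x^+=[2.2216]  P^+=[0.2540]
step 2: x^-=[2.7103]  P^-=[0.5181]  S=[0.8181]  K=[0.6333]  nu=[-4.8703]  x^+=[-0.3741]  P^+=[0.1900]
step 3: x^-=[-0.4564]  P^-=[0.4228]  S=[0.7228]  K=[0.5849]  nu=[-1.8236]  x^+=[-1.5231]  P^+=[0.1755]

x_post = [-1.5231]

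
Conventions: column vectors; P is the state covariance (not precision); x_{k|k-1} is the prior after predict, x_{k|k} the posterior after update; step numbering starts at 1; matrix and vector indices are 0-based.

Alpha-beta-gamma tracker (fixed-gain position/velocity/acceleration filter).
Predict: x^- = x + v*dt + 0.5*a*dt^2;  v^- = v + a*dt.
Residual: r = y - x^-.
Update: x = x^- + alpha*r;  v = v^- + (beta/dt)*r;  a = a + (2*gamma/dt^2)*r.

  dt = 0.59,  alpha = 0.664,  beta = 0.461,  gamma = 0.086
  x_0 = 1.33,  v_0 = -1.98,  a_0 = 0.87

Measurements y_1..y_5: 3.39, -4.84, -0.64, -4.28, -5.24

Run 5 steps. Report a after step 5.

step 1: x_pred=0.3132  r=3.0768  x^+=2.3562  v^+=0.9374  a^+=2.3903
step 2: x_pred=3.3253  r=-8.1653  x^+=-2.0965  v^+=-4.0324  a^+=-1.6443
step 3: x_pred=-4.7618  r=4.1218  x^+=-2.0249  v^+=-1.7819  a^+=0.3923
step 4: x_pred=-3.0080  r=-1.2720  x^+=-3.8526  v^+=-2.5444  a^+=-0.2362
step 5: x_pred=-5.3949  r=0.1549  x^+=-5.2920  v^+=-2.5627  a^+=-0.1597

a_post = -0.1597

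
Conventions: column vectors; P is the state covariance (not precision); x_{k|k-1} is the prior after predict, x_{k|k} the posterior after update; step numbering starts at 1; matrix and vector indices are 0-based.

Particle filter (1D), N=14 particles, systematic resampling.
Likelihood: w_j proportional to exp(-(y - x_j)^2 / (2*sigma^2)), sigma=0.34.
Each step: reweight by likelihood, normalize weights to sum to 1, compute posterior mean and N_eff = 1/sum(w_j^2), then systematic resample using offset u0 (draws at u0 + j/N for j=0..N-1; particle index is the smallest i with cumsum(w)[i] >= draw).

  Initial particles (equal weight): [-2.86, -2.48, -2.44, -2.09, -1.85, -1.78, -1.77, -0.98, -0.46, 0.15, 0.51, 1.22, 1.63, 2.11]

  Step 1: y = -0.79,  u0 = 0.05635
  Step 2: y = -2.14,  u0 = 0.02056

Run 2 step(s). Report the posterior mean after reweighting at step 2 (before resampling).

step 1: w=[0.0000, 0.0000, 0.0000, 0.0004, 0.0050, 0.0094, 0.0102, 0.5551, 0.4052, 0.0142, 0.0004, 0.0000, 0.0000, 0.0000]  mean=-0.7730  Neff=2.1151  idx=[7, 7, 7, 7, 7, 7, 7, 7, 8, 8, 8, 8, 8, 8]
step 2: w=[0.1248, 0.1248, 0.1248, 0.1248, 0.1248, 0.1248, 0.1248, 0.1248, 0.0002, 0.0002, 0.0002, 0.0002, 0.0002, 0.0002]  mean=-0.9793  Neff=8.0202  idx=[0, 0, 1, 1, 2, 3, 3, 4, 4, 5, 5, 6, 7, 7]

post_mean = -0.9793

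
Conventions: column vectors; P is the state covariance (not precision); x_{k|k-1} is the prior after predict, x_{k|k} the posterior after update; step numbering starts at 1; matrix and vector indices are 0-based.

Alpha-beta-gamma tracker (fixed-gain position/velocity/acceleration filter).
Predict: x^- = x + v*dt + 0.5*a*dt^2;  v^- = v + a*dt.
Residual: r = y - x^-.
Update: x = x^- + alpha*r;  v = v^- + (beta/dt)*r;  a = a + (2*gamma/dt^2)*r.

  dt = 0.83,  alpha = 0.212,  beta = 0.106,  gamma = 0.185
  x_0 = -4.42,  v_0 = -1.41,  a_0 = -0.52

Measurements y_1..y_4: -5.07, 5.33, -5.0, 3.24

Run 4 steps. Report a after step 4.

a_post = 5.4245

step 1: x_pred=-5.7694  r=0.6994  x^+=-5.6211  v^+=-1.7523  a^+=-0.1444
step 2: x_pred=-7.1253  r=12.4553  x^+=-4.4847  v^+=-0.2814  a^+=6.5452
step 3: x_pred=-2.4638  r=-2.5362  x^+=-3.0015  v^+=4.8272  a^+=5.1831
step 4: x_pred=2.7904  r=0.4496  x^+=2.8857  v^+=9.1866  a^+=5.4245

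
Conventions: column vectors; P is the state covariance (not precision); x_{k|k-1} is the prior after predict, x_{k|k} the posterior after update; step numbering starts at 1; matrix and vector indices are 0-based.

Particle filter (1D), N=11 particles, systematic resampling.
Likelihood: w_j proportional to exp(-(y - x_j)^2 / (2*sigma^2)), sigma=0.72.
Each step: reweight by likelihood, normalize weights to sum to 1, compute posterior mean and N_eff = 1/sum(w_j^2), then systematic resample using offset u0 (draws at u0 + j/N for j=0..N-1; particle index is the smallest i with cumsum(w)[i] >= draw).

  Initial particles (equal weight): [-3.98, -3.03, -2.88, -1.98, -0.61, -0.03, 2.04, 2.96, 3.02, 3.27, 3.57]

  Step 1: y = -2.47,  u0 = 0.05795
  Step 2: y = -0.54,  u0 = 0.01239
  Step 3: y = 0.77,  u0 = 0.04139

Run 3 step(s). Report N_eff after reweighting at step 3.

N_eff = 10.0026

step 1: w=[0.0438, 0.2918, 0.3358, 0.3133, 0.0140, 0.0013, 0.0000, 0.0000, 0.0000, 0.0000, 0.0000]  mean=-2.6545  Neff=3.3537  idx=[1, 1, 1, 1, 2, 2, 2, 3, 3, 3, 3]
step 2: w=[0.0045, 0.0045, 0.0045, 0.0045, 0.0090, 0.0090, 0.0090, 0.2388, 0.2388, 0.2388, 0.2388]  mean=-2.0230  Neff=4.3776  idx=[2, 7, 7, 8, 8, 8, 9, 9, 9, 10, 10]
step 3: w=[0.0001, 0.1000, 0.1000, 0.1000, 0.1000, 0.1000, 0.1000, 0.1000, 0.1000, 0.1000, 0.1000]  mean=-1.9801  Neff=10.0026  idx=[1, 2, 3, 4, 5, 5, 6, 7, 8, 9, 10]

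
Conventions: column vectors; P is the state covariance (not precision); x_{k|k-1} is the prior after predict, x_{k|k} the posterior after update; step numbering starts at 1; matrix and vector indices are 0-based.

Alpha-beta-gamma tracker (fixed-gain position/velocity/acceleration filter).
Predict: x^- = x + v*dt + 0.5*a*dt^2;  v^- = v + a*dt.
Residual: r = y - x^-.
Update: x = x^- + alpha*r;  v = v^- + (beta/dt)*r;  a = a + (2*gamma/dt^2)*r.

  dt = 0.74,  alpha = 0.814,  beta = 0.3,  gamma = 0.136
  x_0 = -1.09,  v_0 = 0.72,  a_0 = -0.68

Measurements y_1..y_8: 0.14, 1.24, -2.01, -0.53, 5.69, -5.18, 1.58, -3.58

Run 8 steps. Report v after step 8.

step 1: x_pred=-0.7434  r=0.8834  x^+=-0.0243  v^+=0.5749  a^+=-0.2412
step 2: x_pred=0.3351  r=0.9049  x^+=1.0717  v^+=0.7633  a^+=0.2083
step 3: x_pred=1.6935  r=-3.7035  x^+=-1.3211  v^+=-0.5840  a^+=-1.6313
step 4: x_pred=-2.2000  r=1.6700  x^+=-0.8406  v^+=-1.1142  a^+=-0.8018
step 5: x_pred=-1.8847  r=7.5747  x^+=4.2811  v^+=1.3633  a^+=2.9606
step 6: x_pred=6.1005  r=-11.2805  x^+=-3.0818  v^+=-1.0191  a^+=-2.6426
step 7: x_pred=-4.5595  r=6.1395  x^+=0.4381  v^+=-0.4856  a^+=0.4070
step 8: x_pred=0.1901  r=-3.7701  x^+=-2.8788  v^+=-1.7129  a^+=-1.4657

v_post = -1.7129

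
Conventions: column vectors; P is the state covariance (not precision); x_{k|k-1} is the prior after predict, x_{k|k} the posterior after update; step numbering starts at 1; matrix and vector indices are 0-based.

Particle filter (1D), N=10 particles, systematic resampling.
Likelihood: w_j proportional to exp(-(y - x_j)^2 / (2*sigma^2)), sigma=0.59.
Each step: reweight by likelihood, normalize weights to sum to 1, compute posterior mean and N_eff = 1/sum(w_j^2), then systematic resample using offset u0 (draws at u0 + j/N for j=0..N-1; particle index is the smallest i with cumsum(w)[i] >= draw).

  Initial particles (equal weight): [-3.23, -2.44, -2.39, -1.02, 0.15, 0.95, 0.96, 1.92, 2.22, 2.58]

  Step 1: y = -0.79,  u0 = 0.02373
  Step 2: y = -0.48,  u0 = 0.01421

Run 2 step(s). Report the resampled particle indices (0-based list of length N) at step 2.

resampled_idx = [1, 1, 2, 3, 4, 5, 6, 7, 8, 9]

step 1: w=[0.0002, 0.0157, 0.0198, 0.7248, 0.2198, 0.0101, 0.0096, 0.0000, 0.0000, 0.0000]  mean=-0.7735  Neff=1.7405  idx=[2, 3, 3, 3, 3, 3, 3, 3, 4, 4]
step 2: w=[0.0009, 0.1146, 0.1146, 0.1146, 0.1146, 0.1146, 0.1146, 0.1146, 0.0985, 0.0985]  mean=-0.7908  Neff=8.9840  idx=[1, 1, 2, 3, 4, 5, 6, 7, 8, 9]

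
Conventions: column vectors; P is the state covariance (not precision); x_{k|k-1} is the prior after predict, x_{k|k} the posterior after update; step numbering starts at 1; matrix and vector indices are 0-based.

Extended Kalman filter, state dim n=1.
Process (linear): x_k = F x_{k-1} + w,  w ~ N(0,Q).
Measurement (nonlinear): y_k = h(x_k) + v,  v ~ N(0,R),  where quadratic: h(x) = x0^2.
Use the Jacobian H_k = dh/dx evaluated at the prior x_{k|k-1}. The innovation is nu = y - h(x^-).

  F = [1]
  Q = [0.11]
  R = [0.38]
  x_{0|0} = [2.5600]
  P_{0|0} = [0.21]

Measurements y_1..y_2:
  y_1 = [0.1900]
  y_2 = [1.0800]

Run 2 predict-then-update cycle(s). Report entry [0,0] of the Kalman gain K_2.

K[0,0] = 0.2590

step 1: x^-=[2.5600]  P^-=[0.3200]  H_jac=[5.1200]  S=[8.7686]  K=[0.1868]  nu=[-6.3636]  x^+=[1.3710]  P^+=[0.0139]
step 2: x^-=[1.3710]  P^-=[0.1239]  H_jac=[2.7419]  S=[1.3113]  K=[0.2590]  nu=[-0.7996]  x^+=[1.1639]  P^+=[0.0359]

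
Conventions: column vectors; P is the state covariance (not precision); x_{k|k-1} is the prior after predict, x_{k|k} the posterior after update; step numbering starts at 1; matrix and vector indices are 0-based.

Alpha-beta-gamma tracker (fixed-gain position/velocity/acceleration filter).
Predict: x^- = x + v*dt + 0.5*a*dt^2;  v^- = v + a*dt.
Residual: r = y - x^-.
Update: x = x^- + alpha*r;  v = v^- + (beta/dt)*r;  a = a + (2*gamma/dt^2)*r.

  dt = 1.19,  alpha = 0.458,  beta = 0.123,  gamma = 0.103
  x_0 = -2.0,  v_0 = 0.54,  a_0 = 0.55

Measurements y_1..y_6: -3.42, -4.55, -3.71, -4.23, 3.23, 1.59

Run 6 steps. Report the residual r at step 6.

step 1: x_pred=-0.9680  r=-2.4520  x^+=-2.0910  v^+=0.9411  a^+=0.1933
step 2: x_pred=-0.8343  r=-3.7157  x^+=-2.5361  v^+=0.7870  a^+=-0.3472
step 3: x_pred=-1.8454  r=-1.8646  x^+=-2.6994  v^+=0.1811  a^+=-0.6185
step 4: x_pred=-2.9218  r=-1.3082  x^+=-3.5209  v^+=-0.6901  a^+=-0.8088
step 5: x_pred=-4.9148  r=8.1448  x^+=-1.1845  v^+=-0.8107  a^+=0.3760
step 6: x_pred=-1.8829  r=3.4729  x^+=-0.2923  v^+=-0.0042  a^+=0.8813

resid = 3.4729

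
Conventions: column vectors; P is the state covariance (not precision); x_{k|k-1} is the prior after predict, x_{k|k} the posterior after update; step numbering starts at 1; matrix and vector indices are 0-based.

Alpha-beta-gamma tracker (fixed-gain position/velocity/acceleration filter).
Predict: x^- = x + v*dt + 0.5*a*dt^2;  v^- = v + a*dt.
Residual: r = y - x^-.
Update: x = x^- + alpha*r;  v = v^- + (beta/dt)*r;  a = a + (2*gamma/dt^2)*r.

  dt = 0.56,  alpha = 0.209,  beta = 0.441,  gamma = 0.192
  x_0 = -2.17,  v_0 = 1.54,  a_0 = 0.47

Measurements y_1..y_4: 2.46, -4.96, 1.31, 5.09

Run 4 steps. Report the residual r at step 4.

resid = 5.2860

step 1: x_pred=-1.2339  r=3.6939  x^+=-0.4619  v^+=4.7121  a^+=4.9931
step 2: x_pred=2.9599  r=-7.9199  x^+=1.3046  v^+=1.2714  a^+=-4.7046
step 3: x_pred=1.2789  r=0.0311  x^+=1.2854  v^+=-1.3387  a^+=-4.6666
step 4: x_pred=-0.1960  r=5.2860  x^+=0.9088  v^+=0.2107  a^+=1.8060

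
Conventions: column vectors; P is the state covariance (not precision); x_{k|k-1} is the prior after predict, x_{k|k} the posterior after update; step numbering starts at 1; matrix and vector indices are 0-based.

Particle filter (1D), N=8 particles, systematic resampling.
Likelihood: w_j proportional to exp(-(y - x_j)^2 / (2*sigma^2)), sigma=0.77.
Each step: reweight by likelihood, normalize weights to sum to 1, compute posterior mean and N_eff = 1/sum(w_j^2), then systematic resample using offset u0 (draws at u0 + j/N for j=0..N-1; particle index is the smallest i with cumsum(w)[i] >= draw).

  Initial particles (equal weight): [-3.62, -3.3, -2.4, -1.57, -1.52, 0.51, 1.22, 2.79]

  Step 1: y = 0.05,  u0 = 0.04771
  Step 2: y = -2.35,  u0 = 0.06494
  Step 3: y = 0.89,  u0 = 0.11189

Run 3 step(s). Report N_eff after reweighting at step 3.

N_eff = 7.9171

step 1: w=[0.0000, 0.0001, 0.0045, 0.0784, 0.0897, 0.5999, 0.2261, 0.0013]  mean=0.3147  Neff=2.3516  idx=[3, 4, 5, 5, 5, 5, 6, 6]
step 2: w=[0.5151, 0.4813, 0.0009, 0.0009, 0.0009, 0.0009, 0.0000, 0.0000]  mean=-1.5386  Neff=2.0118  idx=[0, 0, 0, 0, 1, 1, 1, 1]
step 3: w=[0.1122, 0.1122, 0.1122, 0.1122, 0.1378, 0.1378, 0.1378, 0.1378]  mean=-1.5424  Neff=7.9171  idx=[0, 2, 3, 4, 5, 6, 6, 7]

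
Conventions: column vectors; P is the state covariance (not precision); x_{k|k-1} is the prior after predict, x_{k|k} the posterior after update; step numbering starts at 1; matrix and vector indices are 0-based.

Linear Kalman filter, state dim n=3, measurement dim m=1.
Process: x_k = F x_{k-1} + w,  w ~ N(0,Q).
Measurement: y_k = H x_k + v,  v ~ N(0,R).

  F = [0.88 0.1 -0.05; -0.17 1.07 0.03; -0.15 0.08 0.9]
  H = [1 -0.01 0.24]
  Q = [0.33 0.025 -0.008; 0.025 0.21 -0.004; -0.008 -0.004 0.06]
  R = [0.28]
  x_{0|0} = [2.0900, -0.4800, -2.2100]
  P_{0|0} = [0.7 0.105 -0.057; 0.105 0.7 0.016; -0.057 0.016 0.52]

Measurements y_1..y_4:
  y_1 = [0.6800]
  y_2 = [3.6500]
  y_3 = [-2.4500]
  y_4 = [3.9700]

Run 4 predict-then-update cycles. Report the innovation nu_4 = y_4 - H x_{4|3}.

innov = [4.8253]

step 1: x^-=[1.9017, -0.9352, -2.3409]  P^-=[0.9037 0.0887 -0.1566; 0.0887 0.9955 0.0940; -0.1566 0.0940 0.5166]  S=[1.1362]  K=[0.7615; 0.0891; -0.0295]  nu=[-0.6692]  x^+=[1.3921, -0.9949, -2.3211]  P^+=[0.2448 0.0116 -0.1310; 0.0116 0.9865 0.0969; -0.1310 0.0969 0.5156]
step 2: x^-=[1.2416, -1.3708, -2.3774]  P^-=[0.5433 0.0944 -0.1514; 0.0944 1.3503 0.2128; -0.1514 0.2128 0.5385]  S=[0.7789]  K=[0.6497; 0.1694; -0.0312]  nu=[2.9653]  x^+=[3.1681, -0.8684, -2.4699]  P^+=[0.2146 0.0086 -0.1356; 0.0086 1.3280 0.2169; -0.1356 0.2169 0.5378]
step 3: x^-=[2.8246, -1.5419, -2.7676]  P^-=[0.5221 0.1265 -0.1392; 0.1265 1.7493 0.3590; -0.1392 0.3590 0.5766]  S=[0.7644]  K=[0.6376; 0.2553; -0.0058]  nu=[-4.6258]  x^+=[-0.1249, -2.7229, -2.7409]  P^+=[0.2113 0.0021 -0.1364; 0.0021 1.6994 0.3601; -0.1364 0.3601 0.5766]
step 4: x^-=[-0.2452, -2.9745, -2.6659]  P^-=[0.5208 0.1533 -0.1262; 0.1533 2.1861 0.5312; -0.1262 0.5312 0.6313]  S=[0.7712]  K=[0.6341; 0.3358; 0.0259]  nu=[4.8253]  x^+=[2.8144, -1.3543, -2.5409]  P^+=[0.2108 -0.0109 -0.1389; -0.0109 2.0991 0.5245; -0.1389 0.5245 0.6307]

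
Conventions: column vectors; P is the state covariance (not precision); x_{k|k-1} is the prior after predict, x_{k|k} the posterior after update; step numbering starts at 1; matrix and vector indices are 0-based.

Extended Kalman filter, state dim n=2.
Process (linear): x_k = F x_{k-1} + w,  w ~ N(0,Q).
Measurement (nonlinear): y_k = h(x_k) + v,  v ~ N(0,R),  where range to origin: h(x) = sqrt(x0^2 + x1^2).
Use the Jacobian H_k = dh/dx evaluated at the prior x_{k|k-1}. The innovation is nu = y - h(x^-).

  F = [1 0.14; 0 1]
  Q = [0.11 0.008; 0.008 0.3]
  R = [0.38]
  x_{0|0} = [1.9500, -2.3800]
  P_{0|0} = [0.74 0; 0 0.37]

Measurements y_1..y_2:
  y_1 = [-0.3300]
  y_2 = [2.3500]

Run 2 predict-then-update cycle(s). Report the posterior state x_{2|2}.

step 1: x^-=[1.6168, -2.3800]  P^-=[0.8573 0.0598; 0.0598 0.6700]  H_jac=[0.5619 -0.8272]  S=[1.0535]  K=[0.4103; -0.4942]  nu=[-3.2072]  x^+=[0.3009, -0.7951]  P^+=[0.6799 0.2734; 0.2734 0.4127]
step 2: x^-=[0.1896, -0.7951]  P^-=[0.8745 0.3392; 0.3392 0.7127]  H_jac=[0.2320 -0.9727]  S=[0.9484]  K=[-0.1340; -0.6481]  nu=[1.5326]  x^+=[-0.0158, -1.7884]  P^+=[0.8575 0.2568; 0.2568 0.3144]

x_post = [-0.0158, -1.7884]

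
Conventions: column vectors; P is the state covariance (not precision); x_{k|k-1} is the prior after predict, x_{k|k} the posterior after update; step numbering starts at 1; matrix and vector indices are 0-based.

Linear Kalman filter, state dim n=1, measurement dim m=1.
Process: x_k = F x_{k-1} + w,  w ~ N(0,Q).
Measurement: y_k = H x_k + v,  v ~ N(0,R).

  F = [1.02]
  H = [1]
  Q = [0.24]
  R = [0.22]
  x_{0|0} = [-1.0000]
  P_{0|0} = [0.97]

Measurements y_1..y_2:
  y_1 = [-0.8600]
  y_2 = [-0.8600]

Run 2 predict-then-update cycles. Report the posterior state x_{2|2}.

x_post = [-0.8740]

step 1: x^-=[-1.0200]  P^-=[1.2492]  S=[1.4692]  K=[0.8503]  nu=[0.1600]  x^+=[-0.8840]  P^+=[0.1871]
step 2: x^-=[-0.9016]  P^-=[0.4346]  S=[0.6546]  K=[0.6639]  nu=[0.0416]  x^+=[-0.8740]  P^+=[0.1461]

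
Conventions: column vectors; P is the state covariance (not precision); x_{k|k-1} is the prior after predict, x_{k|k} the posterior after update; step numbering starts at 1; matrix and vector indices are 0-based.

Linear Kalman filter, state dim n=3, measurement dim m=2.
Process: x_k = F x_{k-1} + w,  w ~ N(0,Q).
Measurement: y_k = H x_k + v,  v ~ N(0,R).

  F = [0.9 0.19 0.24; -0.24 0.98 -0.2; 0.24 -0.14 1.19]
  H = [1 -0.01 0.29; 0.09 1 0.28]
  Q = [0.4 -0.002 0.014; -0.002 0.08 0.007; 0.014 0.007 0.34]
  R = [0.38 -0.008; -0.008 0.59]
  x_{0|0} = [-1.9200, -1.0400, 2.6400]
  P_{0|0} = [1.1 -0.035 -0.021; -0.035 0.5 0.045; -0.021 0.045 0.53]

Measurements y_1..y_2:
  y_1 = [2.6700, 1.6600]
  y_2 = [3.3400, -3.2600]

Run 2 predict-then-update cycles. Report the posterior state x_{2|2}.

x_post = [1.6939, -2.8950, 5.2381]

step 1: x^-=[-1.2920, -1.0864, 2.8264]  P^-=[1.3226 -0.1874 0.3774; -0.1874 0.6416 -0.1998; 0.3774 -0.1998 1.1391]  S=[2.0223 0.0681; 0.0681 1.2050]  K=[0.7094 -0.0091; -0.1406 0.4800; 0.3473 0.1075]  nu=[3.1315, 2.0713]  x^+=[0.9106, -0.5326, 4.1367]  P^+=[0.3058 -0.0036 -0.1247; -0.0036 0.3332 -0.1735; -0.1247 -0.1735 0.8761]
step 2: x^-=[1.7112, -1.5679, 5.2158]  P^-=[0.6392 -0.0557 0.1476; -0.0557 0.5104 -0.4314; 0.1476 -0.4314 1.5916]  S=[1.2424 0.0393; 0.0393 0.9862]  K=[0.5487 0.0219; -0.1622 0.3964; 0.4935 0.0083]  nu=[0.1006, -3.3066]  x^+=[1.6939, -2.8950, 5.2381]  P^+=[0.2637 0.0379 -0.1896; 0.0379 0.3278 -0.3428; -0.1896 -0.3428 1.2886]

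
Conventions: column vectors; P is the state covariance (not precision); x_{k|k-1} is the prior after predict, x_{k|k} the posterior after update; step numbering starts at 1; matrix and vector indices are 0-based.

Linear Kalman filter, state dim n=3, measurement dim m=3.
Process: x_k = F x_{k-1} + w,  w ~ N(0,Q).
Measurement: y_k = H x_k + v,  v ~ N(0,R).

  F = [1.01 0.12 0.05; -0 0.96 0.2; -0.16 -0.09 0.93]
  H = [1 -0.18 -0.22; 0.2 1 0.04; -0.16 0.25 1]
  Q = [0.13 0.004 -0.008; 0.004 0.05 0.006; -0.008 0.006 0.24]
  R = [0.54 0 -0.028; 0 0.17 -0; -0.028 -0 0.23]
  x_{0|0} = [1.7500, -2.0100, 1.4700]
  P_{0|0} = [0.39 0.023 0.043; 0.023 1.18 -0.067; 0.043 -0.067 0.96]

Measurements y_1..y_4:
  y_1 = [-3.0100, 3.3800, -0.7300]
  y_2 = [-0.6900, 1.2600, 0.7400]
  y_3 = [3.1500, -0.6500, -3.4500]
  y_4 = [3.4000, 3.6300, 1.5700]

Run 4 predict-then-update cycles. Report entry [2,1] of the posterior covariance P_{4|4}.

P_post[2,1] = -0.0102

step 1: x^-=[1.5998, -1.6356, 1.2680]  P^-=[0.5563 0.1757 -0.0088; 0.1757 1.1502 0.0191; -0.0088 0.0191 1.0889]  S=[1.1284 0.0597 -0.3729; 0.0597 1.4158 0.3115; -0.3729 0.3115 1.4034]  K=[0.4740 0.1716 0.0495; -0.0794 0.8432 -0.0098; 0.0577 -0.1414 0.8271]  nu=[-4.6252, 4.6449, -1.3331]  x^+=[0.1384, 2.6613, -0.7583]  P^+=[0.2602 -0.0247 0.0459; -0.0247 0.1500 -0.0415; 0.0459 -0.0415 0.2063]
step 2: x^-=[0.4212, 2.4032, -0.9669]  P^-=[0.3963 0.0057 -0.0010; 0.0057 0.1805 -0.0025; -0.0010 -0.0025 0.4189]  S=[0.9606 0.0491 -0.1906; 0.0491 0.3691 0.0458; -0.1906 0.0458 0.6689]  K=[0.4045 0.1750 0.0091; -0.0500 0.4968 0.0141; 0.0323 -0.0455 0.6378]  nu=[-0.8914, -1.1888, 1.1735]  x^+=[-0.1368, 1.8736, -0.1931]  P^+=[0.2220 -0.0159 0.0302; -0.0159 0.0884 -0.0200; 0.0302 -0.0200 0.1556]
step 3: x^-=[0.0770, 1.7601, -0.3263]  P^-=[0.3571 0.0050 -0.0098; 0.0050 0.1300 0.0113; -0.0098 0.0113 0.3749]  S=[0.9229 0.0470 -0.1849; 0.0470 0.3177 0.0450; -0.1849 0.0450 0.6306]  K=[0.3776 0.1845 -0.0067; -0.0383 0.4157 0.0272; 0.0203 -0.0127 0.6084]  nu=[3.3180, -2.4124, -3.5514]  x^+=[0.9085, 0.5332, -2.3889]  P^+=[0.2073 -0.0111 0.0238; -0.0111 0.0734 -0.0128; 0.0238 -0.0128 0.1464]
step 4: x^-=[0.8621, 0.0341, -2.4150]  P^-=[0.3425 0.0071 -0.0134; 0.0071 0.1186 0.0166; -0.0134 0.0166 0.3672]  S=[0.9088 0.0470 -0.1848; 0.0470 0.3068 0.0468; -0.1848 0.0468 0.6255]  K=[0.3664 0.1903 -0.0123; -0.0334 0.3934 0.0329; 0.0154 -0.0008 0.6018]  nu=[2.0127, 3.5201, 4.1144]  x^+=[2.2189, 1.4870, 0.0893]  P^+=[0.2013 -0.0088 0.0213; -0.0088 0.0690 -0.0102; 0.0213 -0.0102 0.1439]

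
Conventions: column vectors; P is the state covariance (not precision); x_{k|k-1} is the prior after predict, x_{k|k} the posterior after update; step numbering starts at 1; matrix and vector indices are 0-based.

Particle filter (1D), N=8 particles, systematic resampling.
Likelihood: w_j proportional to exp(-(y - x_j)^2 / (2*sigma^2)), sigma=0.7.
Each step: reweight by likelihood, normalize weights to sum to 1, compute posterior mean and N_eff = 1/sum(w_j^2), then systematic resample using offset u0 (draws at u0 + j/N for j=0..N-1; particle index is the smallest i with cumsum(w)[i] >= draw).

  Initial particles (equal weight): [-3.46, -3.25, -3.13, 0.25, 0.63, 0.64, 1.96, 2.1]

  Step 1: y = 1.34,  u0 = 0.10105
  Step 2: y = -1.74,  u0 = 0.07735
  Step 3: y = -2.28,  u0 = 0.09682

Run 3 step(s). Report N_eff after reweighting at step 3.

step 1: w=[0.0000, 0.0000, 0.0000, 0.1089, 0.2188, 0.2220, 0.2473, 0.2030]  mean=1.2181  Neff=4.7308  idx=[3, 4, 5, 5, 6, 6, 7, 7]
step 2: w=[0.6511, 0.1201, 0.1144, 0.1144, 0.0000, 0.0000, 0.0000, 0.0000]  mean=0.3850  Neff=2.1529  idx=[0, 0, 0, 0, 0, 1, 2, 3]
step 3: w=[0.1869, 0.1869, 0.1869, 0.1869, 0.1869, 0.0227, 0.0214, 0.0214]  mean=0.2753  Neff=5.6780  idx=[0, 1, 1, 2, 3, 3, 4, 6]

N_eff = 5.6780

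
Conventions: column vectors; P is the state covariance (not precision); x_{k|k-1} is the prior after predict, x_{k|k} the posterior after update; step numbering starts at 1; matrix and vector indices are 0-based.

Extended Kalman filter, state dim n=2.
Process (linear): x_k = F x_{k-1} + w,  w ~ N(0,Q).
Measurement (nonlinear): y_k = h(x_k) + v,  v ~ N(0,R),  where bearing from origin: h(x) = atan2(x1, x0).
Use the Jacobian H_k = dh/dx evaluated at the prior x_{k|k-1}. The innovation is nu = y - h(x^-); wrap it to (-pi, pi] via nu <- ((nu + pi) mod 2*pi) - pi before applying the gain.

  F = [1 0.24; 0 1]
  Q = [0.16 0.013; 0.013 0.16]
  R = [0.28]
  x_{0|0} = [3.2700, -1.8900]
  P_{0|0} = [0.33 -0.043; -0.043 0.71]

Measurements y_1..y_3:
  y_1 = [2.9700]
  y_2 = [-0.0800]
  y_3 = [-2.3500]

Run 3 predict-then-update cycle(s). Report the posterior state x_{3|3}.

x_post = [0.1517, -3.7877]

step 1: x^-=[2.8164, -1.8900]  P^-=[0.5103 0.1404; 0.1404 0.8700]  H_jac=[0.1643 0.2448]  S=[0.3572]  K=[0.3309; 0.6608]  nu=[-2.7221]  x^+=[1.9156, -3.6889]  P^+=[0.4711 0.0623; 0.0623 0.7140]
step 2: x^-=[1.0303, -3.6889]  P^-=[0.7022 0.2467; 0.2467 0.8740]  H_jac=[0.2515 0.0702]  S=[0.3374]  K=[0.5746; 0.3657]  nu=[1.2184]  x^+=[1.7305, -3.2432]  P^+=[0.5907 0.1757; 0.1757 0.8289]
step 3: x^-=[0.9521, -3.2432]  P^-=[0.8828 0.3877; 0.3877 0.9889]  H_jac=[0.2839 0.0833]  S=[0.3763]  K=[0.7517; 0.5114]  nu=[-1.0647]  x^+=[0.1517, -3.7877]  P^+=[0.6702 0.2430; 0.2430 0.8905]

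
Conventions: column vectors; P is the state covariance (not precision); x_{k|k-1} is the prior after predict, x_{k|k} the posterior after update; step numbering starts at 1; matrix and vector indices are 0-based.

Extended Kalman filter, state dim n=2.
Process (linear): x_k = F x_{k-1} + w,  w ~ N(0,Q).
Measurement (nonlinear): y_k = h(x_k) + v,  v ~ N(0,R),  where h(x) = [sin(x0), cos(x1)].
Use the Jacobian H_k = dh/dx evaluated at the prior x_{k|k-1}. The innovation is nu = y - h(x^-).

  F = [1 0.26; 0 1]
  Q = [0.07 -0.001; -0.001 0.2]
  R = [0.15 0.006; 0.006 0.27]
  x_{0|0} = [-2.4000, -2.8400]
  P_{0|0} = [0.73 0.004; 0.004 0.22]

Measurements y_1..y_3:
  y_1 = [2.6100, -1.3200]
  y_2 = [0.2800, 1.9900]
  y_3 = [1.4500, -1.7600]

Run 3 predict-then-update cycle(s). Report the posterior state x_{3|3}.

step 1: x^-=[-3.1384, -2.8400]  P^-=[0.8170 0.0602; 0.0602 0.4200]  H_jac=[-1.0000 0.0000; 0.0000 0.2970]  S=[0.9669 -0.0119; -0.0119 0.3071]  K=[-0.8446 0.0256; -0.0573 0.4041]  nu=[2.6132, -0.3651]  x^+=[-5.3547, -3.1373]  P^+=[0.1265 0.0062; 0.0062 0.3661]
step 2: x^-=[-6.1704, -3.1373]  P^-=[0.2245 0.1004; 0.1004 0.5661]  H_jac=[0.9936 0.0000; 0.0000 0.0043]  S=[0.3716 0.0064; 0.0064 0.2700]  K=[0.6004 -0.0127; 0.2683 0.0027]  nu=[0.1675, 2.9900]  x^+=[-6.1078, -3.0843]  P^+=[0.0906 0.0405; 0.0405 0.5394]
step 3: x^-=[-6.9097, -3.0843]  P^-=[0.2181 0.1798; 0.1798 0.7394]  H_jac=[0.8101 0.0000; 0.0000 0.0573]  S=[0.2931 0.0143; 0.0143 0.2724]  K=[0.6024 0.0061; 0.4904 0.1297]  nu=[2.0363, -0.7616]  x^+=[-5.6876, -2.1843]  P^+=[0.1116 0.0918; 0.0918 0.6625]

x_post = [-5.6876, -2.1843]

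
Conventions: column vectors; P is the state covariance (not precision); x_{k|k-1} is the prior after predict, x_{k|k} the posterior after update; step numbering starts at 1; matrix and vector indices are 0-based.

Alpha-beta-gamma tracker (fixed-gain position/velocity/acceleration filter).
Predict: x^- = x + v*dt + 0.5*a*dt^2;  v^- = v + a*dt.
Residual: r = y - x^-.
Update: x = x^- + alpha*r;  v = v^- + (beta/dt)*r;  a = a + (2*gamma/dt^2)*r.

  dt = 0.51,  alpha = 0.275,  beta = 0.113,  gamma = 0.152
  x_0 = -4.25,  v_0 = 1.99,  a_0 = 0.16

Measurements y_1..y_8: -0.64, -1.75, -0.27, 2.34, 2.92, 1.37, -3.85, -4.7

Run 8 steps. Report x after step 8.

x_post = -3.7920

step 1: x_pred=-3.2143  r=2.5743  x^+=-2.5064  v^+=2.6420  a^+=3.1688
step 2: x_pred=-0.7469  r=-1.0031  x^+=-1.0227  v^+=4.0358  a^+=1.9963
step 3: x_pred=1.2952  r=-1.5652  x^+=0.8647  v^+=4.7071  a^+=0.1670
step 4: x_pred=3.2871  r=-0.9471  x^+=3.0266  v^+=4.5824  a^+=-0.9400
step 5: x_pred=5.2415  r=-2.3215  x^+=4.6031  v^+=3.5887  a^+=-3.6532
step 6: x_pred=5.9582  r=-4.5882  x^+=4.6964  v^+=0.7090  a^+=-9.0158
step 7: x_pred=3.8855  r=-7.7355  x^+=1.7582  v^+=-5.6030  a^+=-18.0569
step 8: x_pred=-3.4476  r=-1.2524  x^+=-3.7920  v^+=-15.0896  a^+=-19.5207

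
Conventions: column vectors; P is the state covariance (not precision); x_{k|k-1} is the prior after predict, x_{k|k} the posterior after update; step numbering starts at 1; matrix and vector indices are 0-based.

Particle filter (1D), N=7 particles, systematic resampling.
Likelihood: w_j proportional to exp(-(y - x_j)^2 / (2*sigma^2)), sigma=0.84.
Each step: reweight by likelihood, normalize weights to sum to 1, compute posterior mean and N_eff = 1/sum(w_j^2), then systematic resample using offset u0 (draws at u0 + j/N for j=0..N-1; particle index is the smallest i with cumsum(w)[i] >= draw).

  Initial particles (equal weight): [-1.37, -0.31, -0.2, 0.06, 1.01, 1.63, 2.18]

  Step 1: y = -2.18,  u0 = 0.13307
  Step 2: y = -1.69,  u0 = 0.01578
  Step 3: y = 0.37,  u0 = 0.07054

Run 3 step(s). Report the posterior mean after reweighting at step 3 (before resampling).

step 1: w=[0.7817, 0.1044, 0.0774, 0.0355, 0.0009, 0.0000, 0.0000]  mean=-1.1157  Neff=1.5892  idx=[0, 0, 0, 0, 0, 1, 3]
step 2: w=[0.1851, 0.1851, 0.1851, 0.1851, 0.1851, 0.0516, 0.0227]  mean=-1.2828  Neff=5.7292  idx=[0, 0, 1, 2, 3, 3, 4]
step 3: w=[0.1429, 0.1429, 0.1429, 0.1429, 0.1429, 0.1429, 0.1429]  mean=-1.3700  Neff=7.0000  idx=[0, 1, 2, 3, 4, 5, 6]

post_mean = -1.3700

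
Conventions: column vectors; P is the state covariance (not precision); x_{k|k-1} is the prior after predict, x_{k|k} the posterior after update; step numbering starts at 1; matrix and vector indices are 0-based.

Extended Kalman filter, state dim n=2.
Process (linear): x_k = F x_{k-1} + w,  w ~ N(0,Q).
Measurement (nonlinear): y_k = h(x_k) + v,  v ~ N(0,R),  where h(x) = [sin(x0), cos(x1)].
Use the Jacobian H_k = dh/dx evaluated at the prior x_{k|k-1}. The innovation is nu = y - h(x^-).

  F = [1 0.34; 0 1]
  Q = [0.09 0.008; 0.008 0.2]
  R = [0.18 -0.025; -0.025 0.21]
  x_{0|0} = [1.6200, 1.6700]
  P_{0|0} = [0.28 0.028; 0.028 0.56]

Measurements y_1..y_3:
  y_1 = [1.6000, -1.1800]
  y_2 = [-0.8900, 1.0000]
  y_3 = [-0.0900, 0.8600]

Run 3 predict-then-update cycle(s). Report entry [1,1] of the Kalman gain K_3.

step 1: x^-=[2.1878, 1.6700]  P^-=[0.4538 0.2264; 0.2264 0.7600]  H_jac=[-0.5786 0.0000; 0.0000 -0.9951]  S=[0.3319 0.1053; 0.1053 0.9625]  K=[-0.7425 -0.1528; -0.1505 -0.7692]  nu=[0.7844, -1.0810]  x^+=[1.7705, 2.3834]  P^+=[0.2244 0.0136; 0.0136 0.1586]
step 2: x^-=[2.5809, 2.3834]  P^-=[0.3420 0.0755; 0.0755 0.3586]  H_jac=[-0.8469 0.0000; 0.0000 -0.6876]  S=[0.4253 0.0190; 0.0190 0.3795]  K=[-0.6764 -0.1030; -0.1217 -0.6435]  nu=[-1.4218, 1.7261]  x^+=[3.3648, 1.4456]  P^+=[0.1407 0.0069; 0.0069 0.1921]
step 3: x^-=[3.8563, 1.4456]  P^-=[0.2576 0.0802; 0.0802 0.3921]  H_jac=[-0.7553 0.0000; 0.0000 -0.9922]  S=[0.3269 0.0351; 0.0351 0.5960]  K=[-0.5845 -0.0991; -0.1159 -0.6459]  nu=[0.5654, 0.7351]  x^+=[3.4530, 0.9052]  P^+=[0.1360 0.0062; 0.0062 0.1338]

K[1,1] = -0.6459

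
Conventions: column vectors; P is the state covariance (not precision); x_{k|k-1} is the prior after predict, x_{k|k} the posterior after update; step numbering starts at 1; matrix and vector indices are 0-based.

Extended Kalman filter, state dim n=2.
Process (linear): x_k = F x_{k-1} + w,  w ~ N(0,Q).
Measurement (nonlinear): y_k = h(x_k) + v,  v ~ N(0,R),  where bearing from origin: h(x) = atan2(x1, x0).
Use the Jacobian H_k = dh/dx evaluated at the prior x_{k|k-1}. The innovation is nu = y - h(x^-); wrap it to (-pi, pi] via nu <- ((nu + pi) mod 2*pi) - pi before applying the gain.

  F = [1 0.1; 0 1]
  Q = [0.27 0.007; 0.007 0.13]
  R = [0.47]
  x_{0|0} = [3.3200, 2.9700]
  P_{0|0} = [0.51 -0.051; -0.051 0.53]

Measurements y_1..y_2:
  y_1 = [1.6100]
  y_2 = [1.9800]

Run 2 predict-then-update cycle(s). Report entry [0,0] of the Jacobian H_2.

step 1: x^-=[3.6170, 2.9700]  P^-=[0.7751 0.0090; 0.0090 0.6600]  H_jac=[-0.1356 0.1651]  S=[0.5018]  K=[-0.2065; 0.2147]  nu=[0.9225]  x^+=[3.4265, 3.1681]  P^+=[0.7537 0.0313; 0.0313 0.6369]
step 2: x^-=[3.7433, 3.1681]  P^-=[1.0363 0.1019; 0.1019 0.7669]  H_jac=[-0.1317 0.1557]  S=[0.5024]  K=[-0.2402; 0.2109]  nu=[1.2776]  x^+=[3.4365, 3.4375]  P^+=[1.0074 0.1274; 0.1274 0.7445]

H_jac[0,0] = -0.1317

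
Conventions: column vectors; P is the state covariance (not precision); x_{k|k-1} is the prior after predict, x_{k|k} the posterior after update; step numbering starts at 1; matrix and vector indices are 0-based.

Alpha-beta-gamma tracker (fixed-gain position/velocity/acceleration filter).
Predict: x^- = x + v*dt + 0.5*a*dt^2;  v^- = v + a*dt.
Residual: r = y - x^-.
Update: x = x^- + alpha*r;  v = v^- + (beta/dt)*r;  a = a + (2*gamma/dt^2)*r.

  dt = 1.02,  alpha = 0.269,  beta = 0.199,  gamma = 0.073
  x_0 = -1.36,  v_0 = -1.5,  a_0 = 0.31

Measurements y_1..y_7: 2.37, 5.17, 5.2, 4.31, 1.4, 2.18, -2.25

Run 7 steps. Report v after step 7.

v_post = -3.7402

step 1: x_pred=-2.7287  r=5.0987  x^+=-1.3572  v^+=-0.1890  a^+=1.0255
step 2: x_pred=-1.0165  r=6.1865  x^+=0.6476  v^+=2.0640  a^+=1.8937
step 3: x_pred=3.7380  r=1.4620  x^+=4.1313  v^+=4.2807  a^+=2.0988
step 4: x_pred=9.5894  r=-5.2794  x^+=8.1693  v^+=5.3915  a^+=1.3580
step 5: x_pred=14.3751  r=-12.9751  x^+=10.8848  v^+=4.2453  a^+=-0.4628
step 6: x_pred=14.9742  r=-12.7942  x^+=11.5325  v^+=1.2771  a^+=-2.2582
step 7: x_pred=11.6604  r=-13.9104  x^+=7.9185  v^+=-3.7402  a^+=-4.2103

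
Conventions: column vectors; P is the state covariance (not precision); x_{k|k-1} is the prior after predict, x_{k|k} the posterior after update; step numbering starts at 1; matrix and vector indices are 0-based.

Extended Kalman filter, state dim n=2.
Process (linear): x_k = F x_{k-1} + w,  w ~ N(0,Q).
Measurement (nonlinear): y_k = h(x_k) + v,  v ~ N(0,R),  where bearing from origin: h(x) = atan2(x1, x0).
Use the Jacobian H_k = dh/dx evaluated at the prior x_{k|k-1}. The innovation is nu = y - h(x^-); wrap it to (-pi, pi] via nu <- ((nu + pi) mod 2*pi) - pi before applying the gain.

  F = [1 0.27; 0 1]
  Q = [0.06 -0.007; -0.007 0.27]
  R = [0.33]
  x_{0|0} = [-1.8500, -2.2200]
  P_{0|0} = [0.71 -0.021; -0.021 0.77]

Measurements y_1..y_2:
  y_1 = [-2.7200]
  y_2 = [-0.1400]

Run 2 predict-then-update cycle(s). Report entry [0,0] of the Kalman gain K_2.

K[0,0] = 0.1166

step 1: x^-=[-2.4494, -2.2200]  P^-=[0.8148 0.1799; 0.1799 1.0400]  H_jac=[0.2031 -0.2241]  S=[0.3995]  K=[0.3134; -0.4920]  nu=[-0.3147]  x^+=[-2.5480, -2.0652]  P^+=[0.7756 0.2415; 0.2415 0.9433]
step 2: x^-=[-3.1056, -2.0652]  P^-=[1.0347 0.4892; 0.4892 1.2133]  H_jac=[0.1485 -0.2233]  S=[0.3809]  K=[0.1166; -0.5206]  nu=[2.4148]  x^+=[-2.8241, -3.3222]  P^+=[1.0296 0.5123; 0.5123 1.1101]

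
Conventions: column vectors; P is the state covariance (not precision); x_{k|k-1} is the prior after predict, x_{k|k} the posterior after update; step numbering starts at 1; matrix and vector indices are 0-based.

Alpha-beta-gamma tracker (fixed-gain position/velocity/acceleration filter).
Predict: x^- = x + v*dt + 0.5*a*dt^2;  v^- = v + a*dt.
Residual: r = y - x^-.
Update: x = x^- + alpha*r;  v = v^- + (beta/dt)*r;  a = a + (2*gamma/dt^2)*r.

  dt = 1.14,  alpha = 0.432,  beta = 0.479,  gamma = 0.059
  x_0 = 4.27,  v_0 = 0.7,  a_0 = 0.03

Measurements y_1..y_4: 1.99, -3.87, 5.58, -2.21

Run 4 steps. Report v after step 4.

step 1: x_pred=5.0875  r=-3.0975  x^+=3.7494  v^+=-0.5673  a^+=-0.2512
step 2: x_pred=2.9394  r=-6.8094  x^+=-0.0023  v^+=-3.7149  a^+=-0.8695
step 3: x_pred=-4.8022  r=10.3822  x^+=-0.3171  v^+=-0.3438  a^+=0.0732
step 4: x_pred=-0.6614  r=-1.5486  x^+=-1.3304  v^+=-0.9110  a^+=-0.0674

v_post = -0.9110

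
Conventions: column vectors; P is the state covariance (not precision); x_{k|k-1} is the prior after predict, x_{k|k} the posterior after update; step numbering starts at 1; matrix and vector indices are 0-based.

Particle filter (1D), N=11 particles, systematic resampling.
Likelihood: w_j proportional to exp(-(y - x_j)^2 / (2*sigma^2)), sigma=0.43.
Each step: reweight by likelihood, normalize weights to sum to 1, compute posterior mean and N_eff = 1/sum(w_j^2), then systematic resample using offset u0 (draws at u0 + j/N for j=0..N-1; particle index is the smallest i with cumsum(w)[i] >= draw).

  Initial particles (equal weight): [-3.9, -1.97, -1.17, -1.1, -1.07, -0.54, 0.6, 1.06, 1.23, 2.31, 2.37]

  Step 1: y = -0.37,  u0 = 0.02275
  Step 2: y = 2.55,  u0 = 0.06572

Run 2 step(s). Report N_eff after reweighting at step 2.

N_eff = 6.0004

step 1: w=[0.0000, 0.0006, 0.1049, 0.1401, 0.1574, 0.5476, 0.0465, 0.0023, 0.0006, 0.0000, 0.0000]  mean=-0.7110  Neff=2.7978  idx=[2, 3, 3, 4, 4, 5, 5, 5, 5, 5, 5]
step 2: w=[0.0000, 0.0000, 0.0000, 0.0000, 0.0000, 0.1667, 0.1667, 0.1667, 0.1667, 0.1667, 0.1667]  mean=-0.5400  Neff=6.0004  idx=[5, 5, 6, 7, 7, 8, 8, 9, 9, 10, 10]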